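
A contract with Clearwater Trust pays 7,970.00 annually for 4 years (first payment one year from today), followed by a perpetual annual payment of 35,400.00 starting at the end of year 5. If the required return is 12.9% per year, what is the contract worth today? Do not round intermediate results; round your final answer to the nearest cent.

192659.04

PV of 4-year annuity: 7,970.00 × [1 − (1+0.129)^−4] / 0.129 = 23755.87755
Perpetuity value at year 4: 35,400.00 / 0.129 = 274418.60465
PV of perpetuity: 274418.60465 / (1+0.129)^4 = 168903.16357
Total PV = 23755.87755 + 168903.16357 = 192659.04113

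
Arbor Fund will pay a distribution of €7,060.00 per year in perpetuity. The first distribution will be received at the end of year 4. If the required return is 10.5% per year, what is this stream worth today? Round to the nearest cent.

€49834.32

Value at end of year 3: C / r = €7,060.00 / 0.105 = €67,238.0952
Discount to today: PV = €67,238.0952 / (1 + 0.105)^3 = €67,238.0952 / 1.349233 = €49,834.32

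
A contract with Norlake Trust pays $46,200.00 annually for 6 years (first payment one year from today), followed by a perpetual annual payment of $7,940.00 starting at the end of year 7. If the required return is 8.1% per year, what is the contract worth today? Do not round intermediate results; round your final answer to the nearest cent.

$274360.78

PV of 6-year annuity: $46,200.00 × [1 − (1+0.081)^−6] / 0.081 = 212930.66541
Perpetuity value at year 6: $7,940.00 / 0.081 = 98024.69136
PV of perpetuity: 98024.69136 / (1+0.081)^6 = 61430.11380
Total PV = 212930.66541 + 61430.11380 = 274360.77921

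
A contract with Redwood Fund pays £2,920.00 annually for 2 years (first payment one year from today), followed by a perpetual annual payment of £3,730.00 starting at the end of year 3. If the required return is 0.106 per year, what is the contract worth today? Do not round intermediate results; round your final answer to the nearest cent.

PV of 2-year annuity: £2,920.00 × [1 − (1+0.106)^−2] / 0.106 = 5027.25557
Perpetuity value at year 2: £3,730.00 / 0.106 = 35188.67925
PV of perpetuity: 35188.67925 / (1+0.106)^2 = 28766.87675
Total PV = 5027.25557 + 28766.87675 = 33794.13232

£33794.13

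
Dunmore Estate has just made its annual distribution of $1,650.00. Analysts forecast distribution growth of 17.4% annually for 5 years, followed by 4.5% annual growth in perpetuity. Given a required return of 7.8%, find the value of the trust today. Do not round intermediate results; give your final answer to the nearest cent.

$90778.67

D_1 = 1937.10000
D_2 = 2274.15540
D_3 = 2669.85844
D_4 = 3134.41381
D_5 = 3679.80181
Terminal value at year 5: TV = D_5×(1+g_2)/(r−g_2) = 3845.39289/0.033 = 116527.05734
P_0 = D_1/(1+r)^1 + D_2/(1+r)^2 + D_3/(1+r)^3 + D_4/(1+r)^4 + D_5/(1+r)^5 + TV/(1+r)^5
    = 1796.93878 + 1956.96301 + 2131.23801 + 2321.03286 + 2527.72966 + 80044.77259 = 90778.67489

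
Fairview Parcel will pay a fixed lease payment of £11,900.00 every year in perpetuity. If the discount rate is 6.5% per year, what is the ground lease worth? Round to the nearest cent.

£183076.92

Level perpetuity: PV = C / r = £11,900.00 / 0.065 = £183,076.92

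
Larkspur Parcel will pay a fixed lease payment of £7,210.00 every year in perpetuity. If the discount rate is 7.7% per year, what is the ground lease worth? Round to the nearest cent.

Level perpetuity: PV = C / r = £7,210.00 / 0.077 = £93,636.36

£93636.36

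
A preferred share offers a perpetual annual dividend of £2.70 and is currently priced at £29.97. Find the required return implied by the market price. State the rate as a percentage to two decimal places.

P = C/r ⇒ r = C/P = £2.70/£29.97 = 0.090090

9.01%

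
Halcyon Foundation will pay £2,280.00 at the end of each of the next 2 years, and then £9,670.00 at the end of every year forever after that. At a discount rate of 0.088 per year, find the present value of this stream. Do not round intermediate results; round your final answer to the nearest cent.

£96851.18

PV of 2-year annuity: £2,280.00 × [1 − (1+0.088)^−2] / 0.088 = 4021.68036
Perpetuity value at year 2: £9,670.00 / 0.088 = 109886.36364
PV of perpetuity: 109886.36364 / (1+0.088)^2 = 92829.49999
Total PV = 4021.68036 + 92829.49999 = 96851.18035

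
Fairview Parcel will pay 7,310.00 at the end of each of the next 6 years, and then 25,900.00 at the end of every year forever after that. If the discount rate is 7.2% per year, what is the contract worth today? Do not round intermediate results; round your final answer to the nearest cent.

271656.71

PV of 6-year annuity: 7,310.00 × [1 − (1+0.072)^−6] / 0.072 = 34629.31039
Perpetuity value at year 6: 25,900.00 / 0.072 = 359722.22222
PV of perpetuity: 359722.22222 / (1+0.072)^6 = 237027.40154
Total PV = 34629.31039 + 237027.40154 = 271656.71194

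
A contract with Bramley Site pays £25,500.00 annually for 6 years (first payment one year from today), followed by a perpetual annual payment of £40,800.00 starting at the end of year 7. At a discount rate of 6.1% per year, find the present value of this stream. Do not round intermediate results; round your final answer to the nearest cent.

PV of 6-year annuity: £25,500.00 × [1 − (1+0.061)^−6] / 0.061 = 124998.76756
Perpetuity value at year 6: £40,800.00 / 0.061 = 668852.45902
PV of perpetuity: 668852.45902 / (1+0.061)^6 = 468854.43092
Total PV = 124998.76756 + 468854.43092 = 593853.19848

£593853.20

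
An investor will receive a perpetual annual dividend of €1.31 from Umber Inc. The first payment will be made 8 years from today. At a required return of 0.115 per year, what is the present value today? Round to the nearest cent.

Value at end of year 7: C / r = €1.31 / 0.115 = €11.3913
Discount to today: PV = €11.3913 / (1 + 0.115)^7 = €11.3913 / 2.142516 = €5.32

€5.32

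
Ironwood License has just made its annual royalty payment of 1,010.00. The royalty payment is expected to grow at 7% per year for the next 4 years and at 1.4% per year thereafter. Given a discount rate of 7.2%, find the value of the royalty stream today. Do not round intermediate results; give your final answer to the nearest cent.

21547.37

D_1 = 1080.70000
D_2 = 1156.34900
D_3 = 1237.29343
D_4 = 1323.90397
Terminal value at year 4: TV = D_4×(1+g_2)/(r−g_2) = 1342.43863/0.058 = 23145.49355
P_0 = D_1/(1+r)^1 + D_2/(1+r)^2 + D_3/(1+r)^3 + D_4/(1+r)^4 + TV/(1+r)^4
    = 1008.11567 + 1006.23486 + 1004.35755 + 1002.48375 + 17526.18148 = 21547.37332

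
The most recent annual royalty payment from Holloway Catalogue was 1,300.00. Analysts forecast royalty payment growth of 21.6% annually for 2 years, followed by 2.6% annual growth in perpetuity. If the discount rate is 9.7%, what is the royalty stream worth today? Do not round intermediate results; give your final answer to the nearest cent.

26121.04

D_1 = 1580.80000
D_2 = 1922.25280
Terminal value at year 2: TV = D_2×(1+g_2)/(r−g_2) = 1972.23137/0.071 = 27777.90666
P_0 = D_1/(1+r)^1 + D_2/(1+r)^2 + TV/(1+r)^2
    = 1441.02097 + 1597.33956 + 23082.68150 = 26121.04202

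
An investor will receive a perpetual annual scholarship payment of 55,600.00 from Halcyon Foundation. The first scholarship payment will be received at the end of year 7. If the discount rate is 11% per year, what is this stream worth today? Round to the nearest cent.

Value at end of year 6: C / r = 55,600.00 / 0.11 = 505,454.5455
Discount to today: PV = 505,454.5455 / (1 + 0.11)^6 = 505,454.5455 / 1.870415 = 270,236.64

270236.64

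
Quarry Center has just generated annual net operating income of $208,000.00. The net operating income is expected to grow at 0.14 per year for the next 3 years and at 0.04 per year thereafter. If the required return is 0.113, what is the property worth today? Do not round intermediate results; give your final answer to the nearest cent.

$3838986.13

D_1 = 237120.00000
D_2 = 270316.80000
D_3 = 308161.15200
Terminal value at year 3: TV = D_3×(1+g_2)/(r−g_2) = 320487.59808/0.073 = 4390241.06959
P_0 = D_1/(1+r)^1 + D_2/(1+r)^2 + D_3/(1+r)^3 + TV/(1+r)^3
    = 213045.82210 + 218214.04959 + 223507.65187 + 3184218.60204 = 3838986.12561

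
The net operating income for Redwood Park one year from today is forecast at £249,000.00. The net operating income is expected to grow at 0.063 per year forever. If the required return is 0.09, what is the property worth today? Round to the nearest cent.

£9222222.22

Growing perpetuity: P = D₁ / (r − g) = £249,000.0000 / (0.09 − 0.063) = £9,222,222.22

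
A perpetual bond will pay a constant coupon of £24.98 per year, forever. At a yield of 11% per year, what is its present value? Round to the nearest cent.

Level perpetuity: PV = C / r = £24.98 / 0.11 = £227.09

£227.09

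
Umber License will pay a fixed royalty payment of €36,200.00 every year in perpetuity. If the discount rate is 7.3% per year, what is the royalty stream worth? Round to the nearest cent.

€495890.41

Level perpetuity: PV = C / r = €36,200.00 / 0.073 = €495,890.41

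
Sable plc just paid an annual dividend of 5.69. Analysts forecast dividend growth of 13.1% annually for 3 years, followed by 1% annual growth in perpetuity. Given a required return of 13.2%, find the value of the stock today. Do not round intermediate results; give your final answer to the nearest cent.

D_1 = 6.43539
D_2 = 7.27843
D_3 = 8.23190
Terminal value at year 3: TV = D_3×(1+g_2)/(r−g_2) = 8.31422/0.122 = 68.14934
P_0 = D_1/(1+r)^1 + D_2/(1+r)^2 + D_3/(1+r)^3 + TV/(1+r)^3
    = 5.68497 + 5.67995 + 5.67493 + 46.98101 = 64.02087

64.02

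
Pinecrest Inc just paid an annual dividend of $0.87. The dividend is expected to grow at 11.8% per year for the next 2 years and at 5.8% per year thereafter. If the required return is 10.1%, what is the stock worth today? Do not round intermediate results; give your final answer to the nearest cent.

$23.85

D_1 = 0.97266
D_2 = 1.08743
Terminal value at year 2: TV = D_2×(1+g_2)/(r−g_2) = 1.15051/0.043 = 26.75593
P_0 = D_1/(1+r)^1 + D_2/(1+r)^2 + TV/(1+r)^2
    = 0.88343 + 0.89707 + 22.07219 = 23.85270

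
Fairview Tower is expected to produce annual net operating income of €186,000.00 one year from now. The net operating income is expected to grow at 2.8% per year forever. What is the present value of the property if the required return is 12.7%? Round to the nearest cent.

€1878787.88

Growing perpetuity: P = D₁ / (r − g) = €186,000.0000 / (0.127 − 0.028) = €1,878,787.88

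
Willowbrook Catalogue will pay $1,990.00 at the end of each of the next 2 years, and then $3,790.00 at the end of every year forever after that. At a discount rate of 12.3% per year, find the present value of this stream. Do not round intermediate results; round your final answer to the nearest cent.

PV of 2-year annuity: $1,990.00 × [1 − (1+0.123)^−2] / 0.123 = 3349.99037
Perpetuity value at year 2: $3,790.00 / 0.123 = 30813.00813
PV of perpetuity: 30813.00813 / (1+0.123)^2 = 24432.87572
Total PV = 3349.99037 + 24432.87572 = 27782.86609

$27782.87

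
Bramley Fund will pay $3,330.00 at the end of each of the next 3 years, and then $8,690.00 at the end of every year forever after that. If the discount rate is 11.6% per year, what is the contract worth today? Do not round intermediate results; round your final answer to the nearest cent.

$61950.97

PV of 3-year annuity: $3,330.00 × [1 − (1+0.116)^−3] / 0.116 = 8053.39648
Perpetuity value at year 3: $8,690.00 / 0.116 = 74913.79310
PV of perpetuity: 74913.79310 / (1+0.116)^3 = 53897.57226
Total PV = 8053.39648 + 53897.57226 = 61950.96874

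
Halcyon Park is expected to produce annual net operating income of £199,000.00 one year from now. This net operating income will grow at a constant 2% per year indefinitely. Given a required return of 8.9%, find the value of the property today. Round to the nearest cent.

Growing perpetuity: P = D₁ / (r − g) = £199,000.0000 / (0.089 − 0.02) = £2,884,057.97

£2884057.97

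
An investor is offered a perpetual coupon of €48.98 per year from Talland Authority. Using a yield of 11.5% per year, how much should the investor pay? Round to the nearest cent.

Level perpetuity: PV = C / r = €48.98 / 0.115 = €425.91

€425.91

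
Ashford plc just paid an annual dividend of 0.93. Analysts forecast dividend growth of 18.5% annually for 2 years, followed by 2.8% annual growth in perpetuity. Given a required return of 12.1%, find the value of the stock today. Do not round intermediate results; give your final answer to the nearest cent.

D_1 = 1.10205
D_2 = 1.30593
Terminal value at year 2: TV = D_2×(1+g_2)/(r−g_2) = 1.34250/0.093 = 14.43543
P_0 = D_1/(1+r)^1 + D_2/(1+r)^2 + TV/(1+r)^2
    = 0.98310 + 1.03922 + 11.48732 = 13.50963

13.51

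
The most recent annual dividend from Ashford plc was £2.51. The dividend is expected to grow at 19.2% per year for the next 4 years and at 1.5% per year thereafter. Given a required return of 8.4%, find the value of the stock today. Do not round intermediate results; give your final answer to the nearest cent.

£66.79

D_1 = 2.99192
D_2 = 3.56637
D_3 = 4.25111
D_4 = 5.06732
Terminal value at year 4: TV = D_4×(1+g_2)/(r−g_2) = 5.14333/0.069 = 74.54108
P_0 = D_1/(1+r)^1 + D_2/(1+r)^2 + D_3/(1+r)^3 + D_4/(1+r)^4 + TV/(1+r)^4
    = 2.76007 + 3.03506 + 3.33745 + 3.66996 + 53.98568 = 66.78823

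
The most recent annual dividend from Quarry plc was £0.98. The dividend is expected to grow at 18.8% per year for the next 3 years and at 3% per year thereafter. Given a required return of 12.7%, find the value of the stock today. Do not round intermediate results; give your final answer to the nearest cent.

£15.46

D_1 = 1.16424
D_2 = 1.38312
D_3 = 1.64314
Terminal value at year 3: TV = D_3×(1+g_2)/(r−g_2) = 1.69244/0.097 = 17.44781
P_0 = D_1/(1+r)^1 + D_2/(1+r)^2 + D_3/(1+r)^3 + TV/(1+r)^3
    = 1.03304 + 1.08896 + 1.14790 + 12.18903 = 15.45893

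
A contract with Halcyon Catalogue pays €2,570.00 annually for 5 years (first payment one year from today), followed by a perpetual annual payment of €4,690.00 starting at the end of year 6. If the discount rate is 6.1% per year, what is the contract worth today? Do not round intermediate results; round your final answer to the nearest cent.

€67979.28

PV of 5-year annuity: €2,570.00 × [1 − (1+0.061)^−5] / 0.061 = 10796.38782
Perpetuity value at year 5: €4,690.00 / 0.061 = 76885.24590
PV of perpetuity: 76885.24590 / (1+0.061)^5 = 57182.88836
Total PV = 10796.38782 + 57182.88836 = 67979.27618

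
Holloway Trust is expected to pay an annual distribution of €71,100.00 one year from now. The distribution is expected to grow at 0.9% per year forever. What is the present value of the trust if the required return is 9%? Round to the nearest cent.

Growing perpetuity: P = D₁ / (r − g) = €71,100.0000 / (0.09 − 0.009) = €877,777.78

€877777.78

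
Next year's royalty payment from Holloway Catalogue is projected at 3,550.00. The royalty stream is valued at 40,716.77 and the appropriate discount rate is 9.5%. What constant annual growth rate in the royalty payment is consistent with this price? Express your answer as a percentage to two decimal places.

P = D₁/(r−g) ⇒ g = r − D₁/P = 0.095 − 3,550.00/40,716.77 = 0.007812

0.78%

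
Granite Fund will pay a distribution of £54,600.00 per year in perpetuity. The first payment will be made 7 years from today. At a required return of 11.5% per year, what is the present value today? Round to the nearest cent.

Value at end of year 6: C / r = £54,600.00 / 0.115 = £474,782.6087
Discount to today: PV = £474,782.6087 / (1 + 0.115)^6 = £474,782.6087 / 1.921539 = £247,084.55

£247084.55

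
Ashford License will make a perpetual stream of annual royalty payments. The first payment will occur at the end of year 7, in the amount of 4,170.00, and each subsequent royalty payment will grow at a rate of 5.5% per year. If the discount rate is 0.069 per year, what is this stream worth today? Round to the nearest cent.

Value at end of year 6: C₁ / (r − g) = 4,170.00 / (0.069 − 0.055) = 297,857.1429
Discount to today: PV = 297,857.1429 / (1 + 0.069)^6 = 297,857.1429 / 1.492335 = 199,591.38

199591.38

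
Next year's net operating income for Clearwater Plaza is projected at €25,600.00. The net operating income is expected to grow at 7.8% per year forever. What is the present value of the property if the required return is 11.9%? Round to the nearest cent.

Growing perpetuity: P = D₁ / (r − g) = €25,600.0000 / (0.119 − 0.078) = €624,390.24

€624390.24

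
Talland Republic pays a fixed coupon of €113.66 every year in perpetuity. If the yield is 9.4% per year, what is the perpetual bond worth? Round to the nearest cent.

€1209.15

Level perpetuity: PV = C / r = €113.66 / 0.094 = €1,209.15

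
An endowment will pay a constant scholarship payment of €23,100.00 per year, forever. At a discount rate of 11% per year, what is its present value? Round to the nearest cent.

€210000.00

Level perpetuity: PV = C / r = €23,100.00 / 0.11 = €210,000.00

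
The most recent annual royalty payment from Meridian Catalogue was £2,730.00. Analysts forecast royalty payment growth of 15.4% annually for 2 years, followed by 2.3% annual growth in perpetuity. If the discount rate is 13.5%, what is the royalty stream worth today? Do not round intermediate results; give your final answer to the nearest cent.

D_1 = 3150.42000
D_2 = 3635.58468
Terminal value at year 2: TV = D_2×(1+g_2)/(r−g_2) = 3719.20313/0.112 = 33207.17078
P_0 = D_1/(1+r)^1 + D_2/(1+r)^2 + TV/(1+r)^2
    = 2775.70044 + 2822.16591 + 25777.46184 = 31375.32819

£31375.33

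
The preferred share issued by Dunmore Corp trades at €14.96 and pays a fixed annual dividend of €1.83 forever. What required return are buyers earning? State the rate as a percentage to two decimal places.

P = C/r ⇒ r = C/P = €1.83/€14.96 = 0.122326

12.23%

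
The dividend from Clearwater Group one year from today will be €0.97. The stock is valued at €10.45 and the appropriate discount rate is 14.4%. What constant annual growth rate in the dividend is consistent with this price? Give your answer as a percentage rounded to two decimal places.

P = D₁/(r−g) ⇒ g = r − D₁/P = 0.144 − €0.97/€10.45 = 0.051177

5.12%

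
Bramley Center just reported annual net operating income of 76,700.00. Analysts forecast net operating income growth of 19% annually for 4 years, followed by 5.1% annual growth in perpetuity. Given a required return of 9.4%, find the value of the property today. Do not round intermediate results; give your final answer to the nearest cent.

D_1 = 91273.00000
D_2 = 108614.87000
D_3 = 129251.69530
D_4 = 153809.51741
Terminal value at year 4: TV = D_4×(1+g_2)/(r−g_2) = 161653.80279/0.043 = 3759390.76267
P_0 = D_1/(1+r)^1 + D_2/(1+r)^2 + D_3/(1+r)^3 + D_4/(1+r)^4 + TV/(1+r)^4
    = 83430.53016 + 90751.67358 + 98715.25737 + 107377.65655 + 2624509.69849 = 3004784.81615

3004784.82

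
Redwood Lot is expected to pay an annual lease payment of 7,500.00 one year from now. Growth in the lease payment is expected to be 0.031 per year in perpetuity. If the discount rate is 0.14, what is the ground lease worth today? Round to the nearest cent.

Growing perpetuity: P = D₁ / (r − g) = 7,500.0000 / (0.14 − 0.031) = 68,807.34

68807.34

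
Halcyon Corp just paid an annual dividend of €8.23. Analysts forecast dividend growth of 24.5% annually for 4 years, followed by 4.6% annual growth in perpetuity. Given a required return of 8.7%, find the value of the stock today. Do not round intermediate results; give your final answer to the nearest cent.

D_1 = 10.24635
D_2 = 12.75671
D_3 = 15.88210
D_4 = 19.77321
Terminal value at year 4: TV = D_4×(1+g_2)/(r−g_2) = 20.68278/0.041 = 504.45806
P_0 = D_1/(1+r)^1 + D_2/(1+r)^2 + D_3/(1+r)^3 + D_4/(1+r)^4 + TV/(1+r)^4
    = 9.42626 + 10.79641 + 12.36572 + 14.16312 + 361.33239 = 408.08391

€408.08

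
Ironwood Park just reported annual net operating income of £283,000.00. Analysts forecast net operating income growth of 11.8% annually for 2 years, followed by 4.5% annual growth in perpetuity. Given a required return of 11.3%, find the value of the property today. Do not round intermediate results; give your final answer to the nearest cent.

D_1 = 316394.00000
D_2 = 353728.49200
Terminal value at year 2: TV = D_2×(1+g_2)/(r−g_2) = 369646.27414/0.068 = 5435974.61971
P_0 = D_1/(1+r)^1 + D_2/(1+r)^2 + TV/(1+r)^2
    = 284271.33872 + 285548.38876 + 4388206.85673 = 4958026.58422

£4958026.58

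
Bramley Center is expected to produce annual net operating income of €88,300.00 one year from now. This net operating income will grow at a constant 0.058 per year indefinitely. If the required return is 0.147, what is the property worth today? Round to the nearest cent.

€992134.83

Growing perpetuity: P = D₁ / (r − g) = €88,300.0000 / (0.147 − 0.058) = €992,134.83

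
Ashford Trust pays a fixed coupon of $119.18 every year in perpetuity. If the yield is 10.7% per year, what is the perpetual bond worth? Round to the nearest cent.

Level perpetuity: PV = C / r = $119.18 / 0.107 = $1,113.83

$1113.83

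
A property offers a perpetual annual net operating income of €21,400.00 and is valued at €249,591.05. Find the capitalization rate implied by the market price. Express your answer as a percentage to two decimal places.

8.57%

P = C/r ⇒ r = C/P = €21,400.00/€249,591.05 = 0.085740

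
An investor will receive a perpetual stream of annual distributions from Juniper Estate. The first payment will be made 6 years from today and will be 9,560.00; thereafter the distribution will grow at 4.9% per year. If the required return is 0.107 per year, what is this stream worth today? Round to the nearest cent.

99149.79

Value at end of year 5: C₁ / (r − g) = 9,560.00 / (0.107 − 0.049) = 164,827.5862
Discount to today: PV = 164,827.5862 / (1 + 0.107)^5 = 164,827.5862 / 1.662410 = 99,149.79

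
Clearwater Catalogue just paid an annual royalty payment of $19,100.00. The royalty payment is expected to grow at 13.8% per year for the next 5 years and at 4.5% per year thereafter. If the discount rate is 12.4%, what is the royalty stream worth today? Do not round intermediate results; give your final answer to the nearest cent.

$367911.65

D_1 = 21735.80000
D_2 = 24735.34040
D_3 = 28148.81738
D_4 = 32033.35417
D_5 = 36453.95705
Terminal value at year 5: TV = D_5×(1+g_2)/(r−g_2) = 38094.38512/0.079 = 482207.40653
P_0 = D_1/(1+r)^1 + D_2/(1+r)^2 + D_3/(1+r)^3 + D_4/(1+r)^4 + D_5/(1+r)^5 + TV/(1+r)^5
    = 19337.90036 + 19578.76388 + 19822.62749 + 20069.52854 + 20319.50488 + 268783.32403 = 367911.64918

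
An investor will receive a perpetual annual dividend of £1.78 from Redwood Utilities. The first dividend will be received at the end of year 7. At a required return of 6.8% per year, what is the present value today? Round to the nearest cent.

Value at end of year 6: C / r = £1.78 / 0.068 = £26.1765
Discount to today: PV = £26.1765 / (1 + 0.068)^6 = £26.1765 / 1.483978 = £17.64

£17.64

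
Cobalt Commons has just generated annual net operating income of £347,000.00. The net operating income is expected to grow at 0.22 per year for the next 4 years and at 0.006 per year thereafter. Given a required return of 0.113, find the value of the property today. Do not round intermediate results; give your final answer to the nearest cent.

D_1 = 423340.00000
D_2 = 516474.80000
D_3 = 630099.25600
D_4 = 768721.09232
Terminal value at year 4: TV = D_4×(1+g_2)/(r−g_2) = 773333.41887/0.107 = 7227415.12966
P_0 = D_1/(1+r)^1 + D_2/(1+r)^2 + D_3/(1+r)^3 + D_4/(1+r)^4 + TV/(1+r)^4
    = 380359.38904 + 416925.83524 + 457007.65409 + 500942.80142 + 4709798.67508 = 6465034.35487

£6465034.35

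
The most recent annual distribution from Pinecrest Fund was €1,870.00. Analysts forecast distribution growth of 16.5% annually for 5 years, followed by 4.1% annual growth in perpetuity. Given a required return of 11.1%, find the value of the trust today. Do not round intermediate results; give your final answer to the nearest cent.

D_1 = 2178.55000
D_2 = 2538.01075
D_3 = 2956.78252
D_4 = 3444.65164
D_5 = 4013.01916
Terminal value at year 5: TV = D_5×(1+g_2)/(r−g_2) = 4177.55295/0.07 = 59679.32781
P_0 = D_1/(1+r)^1 + D_2/(1+r)^2 + D_3/(1+r)^3 + D_4/(1+r)^4 + D_5/(1+r)^5 + TV/(1+r)^5
    = 1960.89109 + 2056.19993 + 2156.14124 + 2260.94018 + 2370.83286 + 35257.67159 = 46062.67688

€46062.68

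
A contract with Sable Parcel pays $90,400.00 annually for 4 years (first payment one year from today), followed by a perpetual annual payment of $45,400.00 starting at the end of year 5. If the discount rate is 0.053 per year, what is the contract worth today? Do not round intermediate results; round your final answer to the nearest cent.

PV of 4-year annuity: $90,400.00 × [1 − (1+0.053)^−4] / 0.053 = 318332.61841
Perpetuity value at year 4: $45,400.00 / 0.053 = 856603.77358
PV of perpetuity: 856603.77358 / (1+0.053)^4 = 696733.18868
Total PV = 318332.61841 + 696733.18868 = 1015065.80708

$1015065.81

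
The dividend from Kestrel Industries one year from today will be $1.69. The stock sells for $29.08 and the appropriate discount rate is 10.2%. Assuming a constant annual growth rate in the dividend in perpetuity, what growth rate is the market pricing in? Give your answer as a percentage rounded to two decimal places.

P = D₁/(r−g) ⇒ g = r − D₁/P = 0.102 − $1.69/$29.08 = 0.043884

4.39%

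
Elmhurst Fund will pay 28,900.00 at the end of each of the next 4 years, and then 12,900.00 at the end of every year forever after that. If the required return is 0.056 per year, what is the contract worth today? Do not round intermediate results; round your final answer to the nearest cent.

PV of 4-year annuity: 28,900.00 × [1 − (1+0.056)^−4] / 0.056 = 101065.65090
Perpetuity value at year 4: 12,900.00 / 0.056 = 230357.14286
PV of perpetuity: 230357.14286 / (1+0.056)^4 = 185244.79349
Total PV = 101065.65090 + 185244.79349 = 286310.44439

286310.44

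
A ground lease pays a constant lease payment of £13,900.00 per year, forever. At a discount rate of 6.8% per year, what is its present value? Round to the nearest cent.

Level perpetuity: PV = C / r = £13,900.00 / 0.068 = £204,411.76

£204411.76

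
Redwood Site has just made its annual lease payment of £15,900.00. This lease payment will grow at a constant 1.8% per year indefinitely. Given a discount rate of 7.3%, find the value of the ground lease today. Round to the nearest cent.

£294294.55

D₁ = D₀ × (1 + g) = £15,900.00 × 1.018 = £16,186.2000
Growing perpetuity: P = D₁ / (r − g) = £16,186.2000 / (0.073 − 0.018) = £294,294.55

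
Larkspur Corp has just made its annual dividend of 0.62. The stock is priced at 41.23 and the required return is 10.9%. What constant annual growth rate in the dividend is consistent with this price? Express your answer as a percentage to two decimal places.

9.26%

P = D₀(1+g)/(r−g) ⇒ P(r−g) = D₀(1+g) ⇒ g(P+D₀) = P·r − D₀
g = (P·r − D₀)/(P + D₀) = (41.23×0.109 − 0.62) / (41.23 + 0.62) = 0.092570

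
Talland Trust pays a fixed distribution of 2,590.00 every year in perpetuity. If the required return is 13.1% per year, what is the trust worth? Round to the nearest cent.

Level perpetuity: PV = C / r = 2,590.00 / 0.131 = 19,770.99

19770.99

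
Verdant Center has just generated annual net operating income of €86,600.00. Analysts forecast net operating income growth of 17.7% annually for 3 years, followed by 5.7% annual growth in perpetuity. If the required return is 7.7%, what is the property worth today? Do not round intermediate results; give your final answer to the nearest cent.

€6284824.96

D_1 = 101928.20000
D_2 = 119969.49140
D_3 = 141204.09138
Terminal value at year 3: TV = D_3×(1+g_2)/(r−g_2) = 149252.72459/0.02 = 7462636.22932
P_0 = D_1/(1+r)^1 + D_2/(1+r)^2 + D_3/(1+r)^3 + TV/(1+r)^3
    = 94640.85422 + 103428.30587 + 113031.67689 + 5973724.12359 = 6284824.96057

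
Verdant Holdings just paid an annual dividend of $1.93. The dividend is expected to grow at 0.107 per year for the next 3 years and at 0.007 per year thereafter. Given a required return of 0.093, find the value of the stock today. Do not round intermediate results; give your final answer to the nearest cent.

$29.42

D_1 = 2.13651
D_2 = 2.36512
D_3 = 2.61818
Terminal value at year 3: TV = D_3×(1+g_2)/(r−g_2) = 2.63651/0.086 = 30.65711
P_0 = D_1/(1+r)^1 + D_2/(1+r)^2 + D_3/(1+r)^3 + TV/(1+r)^3
    = 1.95472 + 1.97976 + 2.00512 + 23.47852 = 29.41812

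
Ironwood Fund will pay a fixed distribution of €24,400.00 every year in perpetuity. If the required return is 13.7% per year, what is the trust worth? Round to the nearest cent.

Level perpetuity: PV = C / r = €24,400.00 / 0.137 = €178,102.19

€178102.19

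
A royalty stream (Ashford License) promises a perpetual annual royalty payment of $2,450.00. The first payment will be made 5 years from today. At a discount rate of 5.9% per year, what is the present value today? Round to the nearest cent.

Value at end of year 4: C / r = $2,450.00 / 0.059 = $41,525.4237
Discount to today: PV = $41,525.4237 / (1 + 0.059)^4 = $41,525.4237 / 1.257720 = $33,016.44

$33016.44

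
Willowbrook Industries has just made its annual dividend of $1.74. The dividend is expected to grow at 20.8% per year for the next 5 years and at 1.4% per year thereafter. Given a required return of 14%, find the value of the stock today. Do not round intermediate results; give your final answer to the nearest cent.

D_1 = 2.10192
D_2 = 2.53912
D_3 = 3.06726
D_4 = 3.70525
D_5 = 4.47594
Terminal value at year 5: TV = D_5×(1+g_2)/(r−g_2) = 4.53860/0.126 = 36.02063
P_0 = D_1/(1+r)^1 + D_2/(1+r)^2 + D_3/(1+r)^3 + D_4/(1+r)^4 + D_5/(1+r)^5 + TV/(1+r)^5
    = 1.84379 + 1.95377 + 2.07031 + 2.19380 + 2.32466 + 18.70799 = 29.09432

$29.09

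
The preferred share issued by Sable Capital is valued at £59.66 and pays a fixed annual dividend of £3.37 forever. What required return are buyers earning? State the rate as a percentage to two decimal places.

P = C/r ⇒ r = C/P = £3.37/£59.66 = 0.056487

5.65%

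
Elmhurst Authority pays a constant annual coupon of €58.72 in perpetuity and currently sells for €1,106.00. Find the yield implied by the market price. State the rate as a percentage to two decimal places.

P = C/r ⇒ r = C/P = €58.72/€1,106.00 = 0.053092

5.31%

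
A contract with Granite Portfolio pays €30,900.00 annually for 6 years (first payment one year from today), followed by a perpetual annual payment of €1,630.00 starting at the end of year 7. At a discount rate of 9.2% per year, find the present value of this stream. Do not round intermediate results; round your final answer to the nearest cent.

PV of 6-year annuity: €30,900.00 × [1 − (1+0.092)^−6] / 0.092 = 137792.21305
Perpetuity value at year 6: €1,630.00 / 0.092 = 17717.39130
PV of perpetuity: 17717.39130 / (1+0.092)^6 = 10448.74058
Total PV = 137792.21305 + 10448.74058 = 148240.95364

€148240.95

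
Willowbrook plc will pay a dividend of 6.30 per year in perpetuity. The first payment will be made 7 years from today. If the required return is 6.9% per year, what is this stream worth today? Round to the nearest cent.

Value at end of year 6: C / r = 6.30 / 0.069 = 91.3043
Discount to today: PV = 91.3043 / (1 + 0.069)^6 = 91.3043 / 1.492335 = 61.18

61.18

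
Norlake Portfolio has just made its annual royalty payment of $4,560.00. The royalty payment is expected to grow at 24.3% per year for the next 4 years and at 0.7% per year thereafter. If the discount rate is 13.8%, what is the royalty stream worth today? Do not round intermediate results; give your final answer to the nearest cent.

$72746.69

D_1 = 5668.08000
D_2 = 7045.42344
D_3 = 8757.46134
D_4 = 10885.52444
Terminal value at year 4: TV = D_4×(1+g_2)/(r−g_2) = 10961.72311/0.131 = 83677.27566
P_0 = D_1/(1+r)^1 + D_2/(1+r)^2 + D_3/(1+r)^3 + D_4/(1+r)^4 + TV/(1+r)^4
    = 4980.73814 + 5440.29658 + 5942.25716 + 6490.53220 + 49892.86968 = 72746.69375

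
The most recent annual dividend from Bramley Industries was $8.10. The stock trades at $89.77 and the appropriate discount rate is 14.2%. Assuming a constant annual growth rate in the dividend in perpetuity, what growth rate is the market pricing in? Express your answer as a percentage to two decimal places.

4.75%

P = D₀(1+g)/(r−g) ⇒ P(r−g) = D₀(1+g) ⇒ g(P+D₀) = P·r − D₀
g = (P·r − D₀)/(P + D₀) = ($89.77×0.142 − $8.10) / ($89.77 + $8.10) = 0.047485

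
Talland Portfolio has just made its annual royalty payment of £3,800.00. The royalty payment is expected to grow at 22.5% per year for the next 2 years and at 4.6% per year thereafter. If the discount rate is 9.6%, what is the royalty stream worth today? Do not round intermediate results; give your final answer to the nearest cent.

D_1 = 4655.00000
D_2 = 5702.37500
Terminal value at year 2: TV = D_2×(1+g_2)/(r−g_2) = 5964.68425/0.05 = 119293.68500
P_0 = D_1/(1+r)^1 + D_2/(1+r)^2 + TV/(1+r)^2
    = 4247.26277 + 4747.16870 + 99310.76925 = 108305.20073

£108305.20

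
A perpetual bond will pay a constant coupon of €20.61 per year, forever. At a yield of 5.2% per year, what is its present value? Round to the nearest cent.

€396.35

Level perpetuity: PV = C / r = €20.61 / 0.052 = €396.35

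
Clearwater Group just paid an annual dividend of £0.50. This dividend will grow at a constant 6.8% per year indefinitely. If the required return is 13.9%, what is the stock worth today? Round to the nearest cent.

£7.52

D₁ = D₀ × (1 + g) = £0.50 × 1.068 = £0.5340
Growing perpetuity: P = D₁ / (r − g) = £0.5340 / (0.139 − 0.068) = £7.52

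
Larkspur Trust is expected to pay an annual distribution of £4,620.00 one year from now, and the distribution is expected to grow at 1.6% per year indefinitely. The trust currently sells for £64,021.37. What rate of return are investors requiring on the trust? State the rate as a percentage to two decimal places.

8.82%

P = D₁/(r − g) ⇒ r = D₁/P + g = £4,620.0000/£64,021.37 + 0.016 = 0.072163 + 0.016 = 0.088163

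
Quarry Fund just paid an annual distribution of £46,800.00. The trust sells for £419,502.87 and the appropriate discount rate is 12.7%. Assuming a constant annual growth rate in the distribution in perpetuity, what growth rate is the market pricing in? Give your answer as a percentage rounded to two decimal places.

1.39%

P = D₀(1+g)/(r−g) ⇒ P(r−g) = D₀(1+g) ⇒ g(P+D₀) = P·r − D₀
g = (P·r − D₀)/(P + D₀) = (£419,502.87×0.127 − £46,800.00) / (£419,502.87 + £46,800.00) = 0.013890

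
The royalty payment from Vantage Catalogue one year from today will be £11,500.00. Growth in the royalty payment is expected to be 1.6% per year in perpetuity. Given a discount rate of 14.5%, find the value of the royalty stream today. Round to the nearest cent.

Growing perpetuity: P = D₁ / (r − g) = £11,500.0000 / (0.145 − 0.016) = £89,147.29

£89147.29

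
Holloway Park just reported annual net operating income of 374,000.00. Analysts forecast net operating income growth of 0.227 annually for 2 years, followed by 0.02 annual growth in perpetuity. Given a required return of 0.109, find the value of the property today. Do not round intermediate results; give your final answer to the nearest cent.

D_1 = 458898.00000
D_2 = 563067.84600
Terminal value at year 2: TV = D_2×(1+g_2)/(r−g_2) = 574329.20292/0.089 = 6453137.11146
P_0 = D_1/(1+r)^1 + D_2/(1+r)^2 + TV/(1+r)^2
    = 413794.40938 + 457823.03003 + 5246960.56892 = 6118578.00833

6118578.01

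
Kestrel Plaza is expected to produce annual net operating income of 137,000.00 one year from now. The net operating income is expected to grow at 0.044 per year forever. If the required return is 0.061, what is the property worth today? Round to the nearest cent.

8058823.53

Growing perpetuity: P = D₁ / (r − g) = 137,000.0000 / (0.061 − 0.044) = 8,058,823.53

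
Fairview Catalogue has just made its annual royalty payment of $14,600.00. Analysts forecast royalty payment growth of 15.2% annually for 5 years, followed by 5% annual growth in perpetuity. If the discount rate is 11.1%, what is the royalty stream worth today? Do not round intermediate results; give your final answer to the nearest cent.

$382725.05

D_1 = 16819.20000
D_2 = 19375.71840
D_3 = 22320.82760
D_4 = 25713.59339
D_5 = 29622.05959
Terminal value at year 5: TV = D_5×(1+g_2)/(r−g_2) = 31103.16257/0.061 = 509887.91092
P_0 = D_1/(1+r)^1 + D_2/(1+r)^2 + D_3/(1+r)^3 + D_4/(1+r)^4 + D_5/(1+r)^5 + TV/(1+r)^5
    = 15138.79388 + 15697.47124 + 16276.76586 + 16877.43859 + 17500.27835 + 301234.29955 = 382725.04747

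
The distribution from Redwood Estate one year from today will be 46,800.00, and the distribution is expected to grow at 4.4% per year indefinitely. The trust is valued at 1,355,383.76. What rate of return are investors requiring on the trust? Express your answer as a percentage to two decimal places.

7.85%

P = D₁/(r − g) ⇒ r = D₁/P + g = 46,800.0000/1,355,383.76 + 0.044 = 0.034529 + 0.044 = 0.078529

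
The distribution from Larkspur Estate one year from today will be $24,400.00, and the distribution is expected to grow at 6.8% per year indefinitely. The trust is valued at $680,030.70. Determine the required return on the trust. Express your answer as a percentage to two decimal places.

10.39%

P = D₁/(r − g) ⇒ r = D₁/P + g = $24,400.0000/$680,030.70 + 0.068 = 0.035881 + 0.068 = 0.103881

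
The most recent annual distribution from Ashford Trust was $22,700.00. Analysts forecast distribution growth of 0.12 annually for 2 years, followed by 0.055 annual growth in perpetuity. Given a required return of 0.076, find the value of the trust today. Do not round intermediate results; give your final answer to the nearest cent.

D_1 = 25424.00000
D_2 = 28474.88000
Terminal value at year 2: TV = D_2×(1+g_2)/(r−g_2) = 30040.99840/0.021 = 1430523.73333
P_0 = D_1/(1+r)^1 + D_2/(1+r)^2 + TV/(1+r)^2
    = 23628.25279 + 24594.46387 + 1235579.01816 = 1283801.73482

$1283801.73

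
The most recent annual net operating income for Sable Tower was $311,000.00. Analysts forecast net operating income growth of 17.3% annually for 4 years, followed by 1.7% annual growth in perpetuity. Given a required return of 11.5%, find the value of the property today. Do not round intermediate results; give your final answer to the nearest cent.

D_1 = 364803.00000
D_2 = 427913.91900
D_3 = 501943.02699
D_4 = 588779.17066
Terminal value at year 4: TV = D_4×(1+g_2)/(r−g_2) = 598788.41656/0.098 = 6110085.88323
P_0 = D_1/(1+r)^1 + D_2/(1+r)^2 + D_3/(1+r)^3 + D_4/(1+r)^4 + TV/(1+r)^4
    = 327177.57848 + 344196.68121 + 362101.08257 + 380936.83395 + 3953191.42984 = 5367603.60604

$5367603.61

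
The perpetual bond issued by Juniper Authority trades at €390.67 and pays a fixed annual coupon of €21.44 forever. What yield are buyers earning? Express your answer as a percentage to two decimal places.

P = C/r ⇒ r = C/P = €21.44/€390.67 = 0.054880

5.49%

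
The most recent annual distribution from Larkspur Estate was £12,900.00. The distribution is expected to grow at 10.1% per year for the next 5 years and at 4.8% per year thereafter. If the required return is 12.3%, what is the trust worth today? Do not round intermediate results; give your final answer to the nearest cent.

£224084.79

D_1 = 14202.90000
D_2 = 15637.39290
D_3 = 17216.76958
D_4 = 18955.66331
D_5 = 20870.18531
Terminal value at year 5: TV = D_5×(1+g_2)/(r−g_2) = 21871.95420/0.075 = 291626.05600
P_0 = D_1/(1+r)^1 + D_2/(1+r)^2 + D_3/(1+r)^3 + D_4/(1+r)^4 + D_5/(1+r)^5 + TV/(1+r)^5
    = 12647.28406 + 12399.51892 + 12156.60760 + 11918.45500 + 11684.96790 + 163277.95152 = 224084.78501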